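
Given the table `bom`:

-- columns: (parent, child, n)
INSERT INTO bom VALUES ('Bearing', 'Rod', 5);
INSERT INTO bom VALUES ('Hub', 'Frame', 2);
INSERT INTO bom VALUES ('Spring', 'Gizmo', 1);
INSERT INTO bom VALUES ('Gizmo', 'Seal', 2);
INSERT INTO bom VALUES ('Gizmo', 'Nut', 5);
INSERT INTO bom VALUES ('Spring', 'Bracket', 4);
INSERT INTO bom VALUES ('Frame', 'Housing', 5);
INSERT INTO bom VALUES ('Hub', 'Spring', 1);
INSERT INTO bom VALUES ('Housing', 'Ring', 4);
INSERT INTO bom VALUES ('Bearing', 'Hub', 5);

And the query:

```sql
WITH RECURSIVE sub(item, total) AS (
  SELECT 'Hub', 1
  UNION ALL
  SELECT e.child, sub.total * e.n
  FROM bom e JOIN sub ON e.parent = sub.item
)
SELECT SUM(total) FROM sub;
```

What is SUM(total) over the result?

66

Base: (Hub, total=1).
Iteration 1: components of {Hub} -> Frame = 1*2 = 2, Spring = 1*1 = 1.
Iteration 2: components of {Frame,Spring} -> Bracket = 1*4 = 4, Gizmo = 1*1 = 1, Housing = 2*5 = 10.
Iteration 3: components of {Bracket,Gizmo,Housing} -> Nut = 1*5 = 5, Ring = 10*4 = 40, Seal = 1*2 = 2.
Iteration 4: no further components; recursion stops.
SUM(total) = 1 + 1 + 2 + 1 + 4 + 10 + 5 + 2 + 40 = 66.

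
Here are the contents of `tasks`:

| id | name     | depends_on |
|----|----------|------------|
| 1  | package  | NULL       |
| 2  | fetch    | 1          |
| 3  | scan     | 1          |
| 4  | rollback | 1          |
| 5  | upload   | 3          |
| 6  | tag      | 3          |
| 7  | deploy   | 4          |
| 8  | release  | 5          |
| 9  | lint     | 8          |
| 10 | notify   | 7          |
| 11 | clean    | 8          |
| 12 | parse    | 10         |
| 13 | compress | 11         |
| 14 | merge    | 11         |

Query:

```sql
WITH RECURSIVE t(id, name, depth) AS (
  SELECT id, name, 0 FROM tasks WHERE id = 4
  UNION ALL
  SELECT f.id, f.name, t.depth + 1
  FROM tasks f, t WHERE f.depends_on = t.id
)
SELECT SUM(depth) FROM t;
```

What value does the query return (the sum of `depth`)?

Base: id=4 (rollback) at depth 0.
Iteration 1: rows with depends_on in {4} -> deploy (id 7, depth 1).
Iteration 2: rows with depends_on in {7} -> notify (id 10, depth 2).
Iteration 3: rows with depends_on in {10} -> parse (id 12, depth 3).
Iteration 4: no rows with depends_on in {12}; recursion stops.
SUM(depth) = 0 + 1 + 2 + 3 = 6.

6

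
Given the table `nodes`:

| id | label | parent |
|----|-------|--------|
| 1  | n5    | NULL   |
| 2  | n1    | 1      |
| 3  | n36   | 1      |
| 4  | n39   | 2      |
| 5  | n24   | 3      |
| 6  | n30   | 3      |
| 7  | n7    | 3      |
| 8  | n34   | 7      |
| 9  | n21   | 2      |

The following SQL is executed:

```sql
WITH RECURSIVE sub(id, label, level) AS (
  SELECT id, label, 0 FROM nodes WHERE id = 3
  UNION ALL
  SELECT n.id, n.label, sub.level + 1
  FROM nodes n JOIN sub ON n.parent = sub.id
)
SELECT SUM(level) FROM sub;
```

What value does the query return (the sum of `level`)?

5

Base: id=3 (n36) at level 0.
Iteration 1: rows with parent in {3} -> n24 (id 5, level 1), n30 (id 6, level 1), n7 (id 7, level 1).
Iteration 2: rows with parent in {5,6,7} -> n34 (id 8, level 2).
Iteration 3: no rows with parent in {8}; recursion stops.
SUM(level) = 0 + 1 + 1 + 1 + 2 = 5.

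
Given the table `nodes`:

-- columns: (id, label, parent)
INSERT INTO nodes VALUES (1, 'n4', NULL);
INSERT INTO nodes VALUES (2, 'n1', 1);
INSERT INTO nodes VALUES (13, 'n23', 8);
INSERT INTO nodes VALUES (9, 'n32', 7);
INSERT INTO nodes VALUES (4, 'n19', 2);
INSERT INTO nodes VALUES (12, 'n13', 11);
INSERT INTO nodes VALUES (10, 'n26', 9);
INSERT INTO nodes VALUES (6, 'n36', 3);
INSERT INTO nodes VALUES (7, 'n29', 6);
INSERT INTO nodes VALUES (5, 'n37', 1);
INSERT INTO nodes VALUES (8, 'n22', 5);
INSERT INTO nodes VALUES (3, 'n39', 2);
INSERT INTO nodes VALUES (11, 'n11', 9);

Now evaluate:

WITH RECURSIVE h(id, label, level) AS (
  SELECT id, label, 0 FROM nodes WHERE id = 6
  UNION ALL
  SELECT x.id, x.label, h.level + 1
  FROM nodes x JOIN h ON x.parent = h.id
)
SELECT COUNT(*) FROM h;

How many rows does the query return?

6

Base: id=6 (n36) at level 0.
Iteration 1: rows with parent in {6} -> n29 (id 7, level 1).
Iteration 2: rows with parent in {7} -> n32 (id 9, level 2).
Iteration 3: rows with parent in {9} -> n26 (id 10, level 3), n11 (id 11, level 3).
Iteration 4: rows with parent in {10,11} -> n13 (id 12, level 4).
Iteration 5: no rows with parent in {12}; recursion stops.
Total rows emitted: 6.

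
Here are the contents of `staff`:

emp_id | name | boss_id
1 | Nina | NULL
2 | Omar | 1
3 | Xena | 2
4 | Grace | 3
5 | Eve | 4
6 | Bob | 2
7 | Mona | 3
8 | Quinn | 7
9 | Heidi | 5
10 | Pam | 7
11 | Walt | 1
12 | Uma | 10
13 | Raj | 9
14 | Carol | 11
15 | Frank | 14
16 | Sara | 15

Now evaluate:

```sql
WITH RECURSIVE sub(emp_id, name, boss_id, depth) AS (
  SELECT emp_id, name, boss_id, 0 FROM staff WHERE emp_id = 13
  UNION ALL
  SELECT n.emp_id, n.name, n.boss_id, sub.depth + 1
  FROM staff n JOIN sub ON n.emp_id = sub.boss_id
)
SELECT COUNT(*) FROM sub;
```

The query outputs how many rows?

Base: emp_id=13 (Raj), boss_id=9, depth 0.
Iteration 1: join on emp_id=9 -> Heidi (id 9, boss_id=5, depth 1).
Iteration 2: join on emp_id=5 -> Eve (id 5, boss_id=4, depth 2).
Iteration 3: join on emp_id=4 -> Grace (id 4, boss_id=3, depth 3).
Iteration 4: join on emp_id=3 -> Xena (id 3, boss_id=2, depth 4).
Iteration 5: join on emp_id=2 -> Omar (id 2, boss_id=1, depth 5).
Iteration 6: join on emp_id=1 -> Nina (id 1, boss_id=NULL, depth 6).
Iteration 7: boss_id is NULL; no match; recursion stops.
Total rows emitted: 7.

7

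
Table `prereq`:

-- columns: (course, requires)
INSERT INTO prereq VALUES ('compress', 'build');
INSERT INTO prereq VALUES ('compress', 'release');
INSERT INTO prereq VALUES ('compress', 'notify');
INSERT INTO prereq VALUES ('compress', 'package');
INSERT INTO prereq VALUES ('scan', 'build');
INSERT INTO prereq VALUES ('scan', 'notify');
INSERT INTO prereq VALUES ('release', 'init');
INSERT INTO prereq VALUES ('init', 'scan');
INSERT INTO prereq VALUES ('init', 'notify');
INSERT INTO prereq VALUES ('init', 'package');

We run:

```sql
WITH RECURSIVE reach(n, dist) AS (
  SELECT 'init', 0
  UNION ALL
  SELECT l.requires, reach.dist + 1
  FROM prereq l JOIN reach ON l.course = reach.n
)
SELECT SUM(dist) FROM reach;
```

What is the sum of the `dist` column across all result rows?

Base: (init, dist=0).
Iteration 1: edges from {init} -> (notify, dist=1), (package, dist=1), (scan, dist=1).
Iteration 2: edges from {notify,package,scan} -> (build, dist=2), (notify, dist=2).
Iteration 3: no outgoing edges from {build,notify}; recursion stops.
SUM(dist) = 0 + 1 + 1 + 1 + 2 + 2 = 7.

7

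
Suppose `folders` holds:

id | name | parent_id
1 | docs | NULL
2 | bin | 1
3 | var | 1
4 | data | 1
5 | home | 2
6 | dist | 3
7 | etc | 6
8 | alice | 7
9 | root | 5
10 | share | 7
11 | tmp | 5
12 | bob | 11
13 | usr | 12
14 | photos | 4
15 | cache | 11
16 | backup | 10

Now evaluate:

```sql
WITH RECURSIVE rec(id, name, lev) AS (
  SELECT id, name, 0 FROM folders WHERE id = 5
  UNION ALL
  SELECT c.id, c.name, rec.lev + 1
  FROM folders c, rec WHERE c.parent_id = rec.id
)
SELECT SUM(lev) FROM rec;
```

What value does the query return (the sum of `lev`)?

Base: id=5 (home) at lev 0.
Iteration 1: rows with parent_id in {5} -> root (id 9, lev 1), tmp (id 11, lev 1).
Iteration 2: rows with parent_id in {9,11} -> bob (id 12, lev 2), cache (id 15, lev 2).
Iteration 3: rows with parent_id in {12,15} -> usr (id 13, lev 3).
Iteration 4: no rows with parent_id in {13}; recursion stops.
SUM(lev) = 0 + 1 + 1 + 2 + 2 + 3 = 9.

9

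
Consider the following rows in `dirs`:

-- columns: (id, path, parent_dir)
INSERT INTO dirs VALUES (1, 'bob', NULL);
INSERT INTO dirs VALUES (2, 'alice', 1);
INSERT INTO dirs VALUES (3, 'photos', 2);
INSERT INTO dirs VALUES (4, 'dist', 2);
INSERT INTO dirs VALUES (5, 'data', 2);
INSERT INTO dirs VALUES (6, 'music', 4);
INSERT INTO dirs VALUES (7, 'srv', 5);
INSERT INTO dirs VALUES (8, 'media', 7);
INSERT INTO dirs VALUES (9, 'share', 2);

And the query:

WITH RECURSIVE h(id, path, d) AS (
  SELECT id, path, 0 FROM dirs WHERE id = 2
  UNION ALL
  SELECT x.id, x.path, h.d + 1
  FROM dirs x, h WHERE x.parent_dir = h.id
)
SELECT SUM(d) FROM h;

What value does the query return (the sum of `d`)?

11

Base: id=2 (alice) at d 0.
Iteration 1: rows with parent_dir in {2} -> photos (id 3, d 1), dist (id 4, d 1), data (id 5, d 1), share (id 9, d 1).
Iteration 2: rows with parent_dir in {3,4,5,9} -> music (id 6, d 2), srv (id 7, d 2).
Iteration 3: rows with parent_dir in {6,7} -> media (id 8, d 3).
Iteration 4: no rows with parent_dir in {8}; recursion stops.
SUM(d) = 0 + 1 + 1 + 1 + 1 + 2 + 2 + 3 = 11.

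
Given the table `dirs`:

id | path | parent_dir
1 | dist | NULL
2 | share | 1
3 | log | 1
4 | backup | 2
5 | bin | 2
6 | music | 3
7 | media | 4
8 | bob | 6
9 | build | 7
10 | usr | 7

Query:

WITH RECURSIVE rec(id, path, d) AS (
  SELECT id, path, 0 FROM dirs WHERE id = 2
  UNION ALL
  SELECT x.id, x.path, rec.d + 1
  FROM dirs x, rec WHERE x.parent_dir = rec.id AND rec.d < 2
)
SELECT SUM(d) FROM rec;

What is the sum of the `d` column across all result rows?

Base: id=2 (share) at d 0.
Iteration 1: rows with parent_dir in {2} -> backup (id 4, d 1), bin (id 5, d 1).
Iteration 2: rows with parent_dir in {4,5} -> media (id 7, d 2).
Iteration 3: d < 2 fails for all current rows; recursion stops.
SUM(d) = 0 + 1 + 1 + 2 = 4.

4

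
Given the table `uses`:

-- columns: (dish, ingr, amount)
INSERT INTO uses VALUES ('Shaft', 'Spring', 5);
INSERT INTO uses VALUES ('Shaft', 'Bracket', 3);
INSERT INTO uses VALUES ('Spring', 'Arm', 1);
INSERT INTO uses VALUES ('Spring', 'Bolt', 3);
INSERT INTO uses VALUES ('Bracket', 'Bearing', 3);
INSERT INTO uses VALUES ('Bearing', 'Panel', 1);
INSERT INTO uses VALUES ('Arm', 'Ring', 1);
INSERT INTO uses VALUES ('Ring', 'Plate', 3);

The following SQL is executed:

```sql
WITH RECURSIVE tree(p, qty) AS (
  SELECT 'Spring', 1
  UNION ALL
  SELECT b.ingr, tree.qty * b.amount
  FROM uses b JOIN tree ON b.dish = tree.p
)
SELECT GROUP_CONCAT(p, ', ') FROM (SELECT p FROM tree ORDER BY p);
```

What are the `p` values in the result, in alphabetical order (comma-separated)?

Base: (Spring, qty=1).
Iteration 1: components of {Spring} -> Arm = 1*1 = 1, Bolt = 1*3 = 3.
Iteration 2: components of {Arm,Bolt} -> Ring = 1*1 = 1.
Iteration 3: components of {Ring} -> Plate = 1*3 = 3.
Iteration 4: no further components; recursion stops.

Arm, Bolt, Plate, Ring, Spring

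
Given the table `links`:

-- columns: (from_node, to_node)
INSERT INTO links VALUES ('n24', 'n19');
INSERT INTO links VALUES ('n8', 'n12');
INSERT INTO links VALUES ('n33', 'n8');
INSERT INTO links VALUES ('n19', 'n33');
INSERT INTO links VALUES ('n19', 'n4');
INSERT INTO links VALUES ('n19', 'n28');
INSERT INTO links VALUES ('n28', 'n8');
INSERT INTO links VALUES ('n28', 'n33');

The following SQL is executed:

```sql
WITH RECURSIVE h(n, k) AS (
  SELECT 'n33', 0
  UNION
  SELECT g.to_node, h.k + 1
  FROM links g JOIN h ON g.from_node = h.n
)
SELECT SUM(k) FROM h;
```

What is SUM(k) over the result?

Base: (n33, k=0).
Iteration 1: edges from {n33} -> (n8, k=1).
Iteration 2: edges from {n8} -> (n12, k=2).
Iteration 3: no outgoing edges from {n12}; recursion stops.
SUM(k) = 0 + 1 + 2 = 3.

3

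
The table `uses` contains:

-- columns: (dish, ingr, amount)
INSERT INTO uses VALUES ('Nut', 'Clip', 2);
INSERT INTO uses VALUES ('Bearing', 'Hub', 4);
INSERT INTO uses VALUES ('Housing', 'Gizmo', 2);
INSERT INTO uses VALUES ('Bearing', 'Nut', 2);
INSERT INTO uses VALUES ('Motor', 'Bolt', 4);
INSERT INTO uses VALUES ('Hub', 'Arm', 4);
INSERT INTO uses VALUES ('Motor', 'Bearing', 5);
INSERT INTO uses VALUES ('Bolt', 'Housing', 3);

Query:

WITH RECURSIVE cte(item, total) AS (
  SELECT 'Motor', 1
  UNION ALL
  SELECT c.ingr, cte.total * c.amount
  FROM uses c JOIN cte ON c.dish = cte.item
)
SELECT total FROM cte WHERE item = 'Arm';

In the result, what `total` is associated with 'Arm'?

80

Base: (Motor, total=1).
Iteration 1: components of {Motor} -> Bearing = 1*5 = 5, Bolt = 1*4 = 4.
Iteration 2: components of {Bearing,Bolt} -> Housing = 4*3 = 12, Hub = 5*4 = 20, Nut = 5*2 = 10.
Iteration 3: components of {Housing,Hub,Nut} -> Arm = 20*4 = 80, Clip = 10*2 = 20, Gizmo = 12*2 = 24.
Iteration 4: no further components; recursion stops.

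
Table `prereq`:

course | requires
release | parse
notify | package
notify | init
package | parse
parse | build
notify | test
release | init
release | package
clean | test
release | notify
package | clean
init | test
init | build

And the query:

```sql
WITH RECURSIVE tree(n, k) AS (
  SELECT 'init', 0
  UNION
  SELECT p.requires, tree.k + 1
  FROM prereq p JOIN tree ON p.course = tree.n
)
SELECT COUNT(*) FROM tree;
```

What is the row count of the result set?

3

Base: (init, k=0).
Iteration 1: edges from {init} -> (build, k=1), (test, k=1).
Iteration 2: no outgoing edges from {build,test}; recursion stops.
Total rows emitted: 3.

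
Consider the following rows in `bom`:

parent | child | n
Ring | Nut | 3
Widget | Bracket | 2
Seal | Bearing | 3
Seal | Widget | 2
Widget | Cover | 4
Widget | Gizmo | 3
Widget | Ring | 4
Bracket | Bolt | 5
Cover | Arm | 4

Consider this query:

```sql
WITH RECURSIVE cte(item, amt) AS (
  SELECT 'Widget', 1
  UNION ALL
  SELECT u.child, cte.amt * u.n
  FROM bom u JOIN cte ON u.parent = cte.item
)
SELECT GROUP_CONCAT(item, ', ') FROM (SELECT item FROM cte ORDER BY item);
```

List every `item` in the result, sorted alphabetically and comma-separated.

Arm, Bolt, Bracket, Cover, Gizmo, Nut, Ring, Widget

Base: (Widget, amt=1).
Iteration 1: components of {Widget} -> Bracket = 1*2 = 2, Cover = 1*4 = 4, Gizmo = 1*3 = 3, Ring = 1*4 = 4.
Iteration 2: components of {Bracket,Cover,Gizmo,Ring} -> Arm = 4*4 = 16, Bolt = 2*5 = 10, Nut = 4*3 = 12.
Iteration 3: no further components; recursion stops.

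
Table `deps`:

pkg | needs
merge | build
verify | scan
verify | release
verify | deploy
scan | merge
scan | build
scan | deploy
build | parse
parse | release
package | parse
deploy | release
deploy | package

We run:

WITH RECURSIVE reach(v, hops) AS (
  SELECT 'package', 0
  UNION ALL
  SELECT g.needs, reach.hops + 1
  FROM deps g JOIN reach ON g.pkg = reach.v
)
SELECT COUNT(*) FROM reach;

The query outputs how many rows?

Base: (package, hops=0).
Iteration 1: edges from {package} -> (parse, hops=1).
Iteration 2: edges from {parse} -> (release, hops=2).
Iteration 3: no outgoing edges from {release}; recursion stops.
Total rows emitted: 3.

3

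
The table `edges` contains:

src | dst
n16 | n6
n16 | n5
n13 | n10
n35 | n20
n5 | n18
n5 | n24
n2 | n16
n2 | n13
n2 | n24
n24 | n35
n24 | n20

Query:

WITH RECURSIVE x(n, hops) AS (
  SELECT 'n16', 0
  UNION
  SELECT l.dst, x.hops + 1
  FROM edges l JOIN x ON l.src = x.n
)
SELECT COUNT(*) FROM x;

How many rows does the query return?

8

Base: (n16, hops=0).
Iteration 1: edges from {n16} -> (n5, hops=1), (n6, hops=1).
Iteration 2: edges from {n5,n6} -> (n18, hops=2), (n24, hops=2).
Iteration 3: edges from {n18,n24} -> (n20, hops=3), (n35, hops=3).
Iteration 4: edges from {n20,n35} -> (n20, hops=4).
Iteration 5: no outgoing edges from {n20}; recursion stops.
Total rows emitted: 8.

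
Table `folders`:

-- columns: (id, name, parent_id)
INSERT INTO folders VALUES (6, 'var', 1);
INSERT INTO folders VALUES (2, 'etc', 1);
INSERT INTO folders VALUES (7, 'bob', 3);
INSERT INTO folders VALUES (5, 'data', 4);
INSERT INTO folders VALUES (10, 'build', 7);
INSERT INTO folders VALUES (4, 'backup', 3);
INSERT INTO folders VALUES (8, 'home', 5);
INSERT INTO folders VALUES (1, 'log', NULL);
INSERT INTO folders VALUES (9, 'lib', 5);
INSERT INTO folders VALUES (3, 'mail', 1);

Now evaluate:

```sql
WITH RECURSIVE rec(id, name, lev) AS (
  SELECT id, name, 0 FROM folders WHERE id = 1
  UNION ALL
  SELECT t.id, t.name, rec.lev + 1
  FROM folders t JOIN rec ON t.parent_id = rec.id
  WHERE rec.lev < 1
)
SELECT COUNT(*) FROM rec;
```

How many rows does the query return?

4

Base: id=1 (log) at lev 0.
Iteration 1: rows with parent_id in {1} -> etc (id 2, lev 1), mail (id 3, lev 1), var (id 6, lev 1).
Iteration 2: lev < 1 fails for all current rows; recursion stops.
Total rows emitted: 4.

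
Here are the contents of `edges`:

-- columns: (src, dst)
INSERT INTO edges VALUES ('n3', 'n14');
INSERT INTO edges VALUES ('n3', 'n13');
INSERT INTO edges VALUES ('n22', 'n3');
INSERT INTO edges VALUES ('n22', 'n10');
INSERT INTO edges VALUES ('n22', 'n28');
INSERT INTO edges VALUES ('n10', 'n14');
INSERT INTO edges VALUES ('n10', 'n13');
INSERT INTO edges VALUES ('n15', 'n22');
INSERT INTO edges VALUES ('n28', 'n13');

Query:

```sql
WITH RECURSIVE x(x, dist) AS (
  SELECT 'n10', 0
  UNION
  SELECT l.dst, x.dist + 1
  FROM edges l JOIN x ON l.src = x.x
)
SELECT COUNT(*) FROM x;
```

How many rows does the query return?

Base: (n10, dist=0).
Iteration 1: edges from {n10} -> (n13, dist=1), (n14, dist=1).
Iteration 2: no outgoing edges from {n13,n14}; recursion stops.
Total rows emitted: 3.

3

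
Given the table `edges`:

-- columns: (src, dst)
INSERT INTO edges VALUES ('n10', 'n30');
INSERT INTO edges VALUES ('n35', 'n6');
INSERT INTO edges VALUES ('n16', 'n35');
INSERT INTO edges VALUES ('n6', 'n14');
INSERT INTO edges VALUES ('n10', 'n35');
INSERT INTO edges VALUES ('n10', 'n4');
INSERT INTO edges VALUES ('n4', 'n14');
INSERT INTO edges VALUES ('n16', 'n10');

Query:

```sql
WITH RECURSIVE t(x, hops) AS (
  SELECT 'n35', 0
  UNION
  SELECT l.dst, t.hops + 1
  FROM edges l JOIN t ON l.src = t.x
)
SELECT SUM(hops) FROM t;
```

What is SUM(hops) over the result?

3

Base: (n35, hops=0).
Iteration 1: edges from {n35} -> (n6, hops=1).
Iteration 2: edges from {n6} -> (n14, hops=2).
Iteration 3: no outgoing edges from {n14}; recursion stops.
SUM(hops) = 0 + 1 + 2 = 3.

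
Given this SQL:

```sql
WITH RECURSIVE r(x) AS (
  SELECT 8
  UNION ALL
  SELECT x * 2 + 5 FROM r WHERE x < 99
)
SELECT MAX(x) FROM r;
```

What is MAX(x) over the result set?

Base: x=8.
Iteration 1: 8 < 99 holds -> x = 8 * 2 + 5 = 21.
Iteration 2: 21 < 99 holds -> x = 21 * 2 + 5 = 47.
Iteration 3: 47 < 99 holds -> x = 47 * 2 + 5 = 99.
Iteration 4: 99 < 99 fails; recursion stops.
x values: 8, 21, 47, 99; the maximum is 99.

99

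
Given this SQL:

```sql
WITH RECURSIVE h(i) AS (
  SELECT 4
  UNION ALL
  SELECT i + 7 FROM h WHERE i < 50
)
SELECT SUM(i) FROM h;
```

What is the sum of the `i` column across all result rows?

228

Base: i=4.
Iteration 1: 4 < 50 holds -> i = 4 + 7 = 11.
Iteration 2: 11 < 50 holds -> i = 11 + 7 = 18.
Iteration 3: 18 < 50 holds -> i = 18 + 7 = 25.
Iteration 4: 25 < 50 holds -> i = 25 + 7 = 32.
Iteration 5: 32 < 50 holds -> i = 32 + 7 = 39.
Iteration 6: 39 < 50 holds -> i = 39 + 7 = 46.
Iteration 7: 46 < 50 holds -> i = 46 + 7 = 53.
Iteration 8: 53 < 50 fails; recursion stops.
SUM(i) = 4 + 11 + 18 + 25 + 32 + 39 + 46 + 53 = 228.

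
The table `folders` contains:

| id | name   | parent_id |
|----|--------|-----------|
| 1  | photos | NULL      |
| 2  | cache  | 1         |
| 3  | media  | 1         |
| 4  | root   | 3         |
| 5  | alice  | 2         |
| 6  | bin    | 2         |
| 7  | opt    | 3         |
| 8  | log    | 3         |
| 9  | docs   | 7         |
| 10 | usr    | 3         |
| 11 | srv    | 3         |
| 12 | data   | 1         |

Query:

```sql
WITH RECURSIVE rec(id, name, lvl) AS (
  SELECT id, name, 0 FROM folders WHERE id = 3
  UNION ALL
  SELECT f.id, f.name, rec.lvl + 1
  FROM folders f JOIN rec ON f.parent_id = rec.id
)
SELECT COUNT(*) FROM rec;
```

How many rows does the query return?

Base: id=3 (media) at lvl 0.
Iteration 1: rows with parent_id in {3} -> root (id 4, lvl 1), opt (id 7, lvl 1), log (id 8, lvl 1), usr (id 10, lvl 1), srv (id 11, lvl 1).
Iteration 2: rows with parent_id in {4,7,8,10,11} -> docs (id 9, lvl 2).
Iteration 3: no rows with parent_id in {9}; recursion stops.
Total rows emitted: 7.

7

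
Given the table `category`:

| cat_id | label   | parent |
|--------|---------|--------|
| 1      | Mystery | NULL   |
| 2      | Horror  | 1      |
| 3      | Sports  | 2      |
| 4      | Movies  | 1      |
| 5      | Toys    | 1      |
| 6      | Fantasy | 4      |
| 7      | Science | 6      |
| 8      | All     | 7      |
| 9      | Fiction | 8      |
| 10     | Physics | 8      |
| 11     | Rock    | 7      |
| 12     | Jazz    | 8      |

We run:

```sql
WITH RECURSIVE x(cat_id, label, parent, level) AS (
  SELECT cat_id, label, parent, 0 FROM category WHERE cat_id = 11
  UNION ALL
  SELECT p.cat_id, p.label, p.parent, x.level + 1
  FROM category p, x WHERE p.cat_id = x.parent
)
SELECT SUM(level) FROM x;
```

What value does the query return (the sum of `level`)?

10

Base: cat_id=11 (Rock), parent=7, level 0.
Iteration 1: join on cat_id=7 -> Science (id 7, parent=6, level 1).
Iteration 2: join on cat_id=6 -> Fantasy (id 6, parent=4, level 2).
Iteration 3: join on cat_id=4 -> Movies (id 4, parent=1, level 3).
Iteration 4: join on cat_id=1 -> Mystery (id 1, parent=NULL, level 4).
Iteration 5: parent is NULL; no match; recursion stops.
SUM(level) = 0 + 1 + 2 + 3 + 4 = 10.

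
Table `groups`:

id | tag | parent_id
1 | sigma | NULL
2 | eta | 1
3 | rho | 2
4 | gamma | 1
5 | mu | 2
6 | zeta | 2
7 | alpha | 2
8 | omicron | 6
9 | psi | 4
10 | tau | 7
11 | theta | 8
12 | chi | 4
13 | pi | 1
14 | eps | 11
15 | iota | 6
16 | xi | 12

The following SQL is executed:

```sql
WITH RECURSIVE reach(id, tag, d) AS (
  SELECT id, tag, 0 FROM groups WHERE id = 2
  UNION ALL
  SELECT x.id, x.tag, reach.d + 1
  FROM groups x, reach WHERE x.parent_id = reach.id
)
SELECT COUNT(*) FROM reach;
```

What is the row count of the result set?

Base: id=2 (eta) at d 0.
Iteration 1: rows with parent_id in {2} -> rho (id 3, d 1), mu (id 5, d 1), zeta (id 6, d 1), alpha (id 7, d 1).
Iteration 2: rows with parent_id in {3,5,6,7} -> omicron (id 8, d 2), tau (id 10, d 2), iota (id 15, d 2).
Iteration 3: rows with parent_id in {8,10,15} -> theta (id 11, d 3).
Iteration 4: rows with parent_id in {11} -> eps (id 14, d 4).
Iteration 5: no rows with parent_id in {14}; recursion stops.
Total rows emitted: 10.

10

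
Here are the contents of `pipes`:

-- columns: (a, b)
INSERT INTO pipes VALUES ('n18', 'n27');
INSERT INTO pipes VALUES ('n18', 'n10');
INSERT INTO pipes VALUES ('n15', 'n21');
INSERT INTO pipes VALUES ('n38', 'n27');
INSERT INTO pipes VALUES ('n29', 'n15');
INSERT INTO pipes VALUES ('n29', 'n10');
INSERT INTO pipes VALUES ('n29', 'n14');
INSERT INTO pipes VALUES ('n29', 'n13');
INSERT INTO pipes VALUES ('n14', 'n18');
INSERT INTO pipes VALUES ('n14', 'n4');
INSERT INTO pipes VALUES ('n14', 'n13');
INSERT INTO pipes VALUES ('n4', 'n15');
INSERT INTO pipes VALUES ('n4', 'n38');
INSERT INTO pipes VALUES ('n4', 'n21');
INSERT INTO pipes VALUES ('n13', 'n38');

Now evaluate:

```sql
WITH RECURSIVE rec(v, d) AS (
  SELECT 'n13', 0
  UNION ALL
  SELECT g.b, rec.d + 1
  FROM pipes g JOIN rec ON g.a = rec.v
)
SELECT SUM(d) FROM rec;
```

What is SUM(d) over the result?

Base: (n13, d=0).
Iteration 1: edges from {n13} -> (n38, d=1).
Iteration 2: edges from {n38} -> (n27, d=2).
Iteration 3: no outgoing edges from {n27}; recursion stops.
SUM(d) = 0 + 1 + 2 = 3.

3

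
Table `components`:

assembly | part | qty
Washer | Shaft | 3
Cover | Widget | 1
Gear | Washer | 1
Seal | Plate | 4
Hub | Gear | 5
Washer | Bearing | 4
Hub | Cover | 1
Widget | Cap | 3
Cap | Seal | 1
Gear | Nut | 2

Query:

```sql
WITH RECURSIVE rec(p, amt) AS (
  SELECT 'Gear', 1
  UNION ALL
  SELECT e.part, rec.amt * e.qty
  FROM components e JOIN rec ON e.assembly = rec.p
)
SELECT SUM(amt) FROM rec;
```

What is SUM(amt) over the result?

11

Base: (Gear, amt=1).
Iteration 1: components of {Gear} -> Nut = 1*2 = 2, Washer = 1*1 = 1.
Iteration 2: components of {Nut,Washer} -> Bearing = 1*4 = 4, Shaft = 1*3 = 3.
Iteration 3: no further components; recursion stops.
SUM(amt) = 1 + 1 + 2 + 4 + 3 = 11.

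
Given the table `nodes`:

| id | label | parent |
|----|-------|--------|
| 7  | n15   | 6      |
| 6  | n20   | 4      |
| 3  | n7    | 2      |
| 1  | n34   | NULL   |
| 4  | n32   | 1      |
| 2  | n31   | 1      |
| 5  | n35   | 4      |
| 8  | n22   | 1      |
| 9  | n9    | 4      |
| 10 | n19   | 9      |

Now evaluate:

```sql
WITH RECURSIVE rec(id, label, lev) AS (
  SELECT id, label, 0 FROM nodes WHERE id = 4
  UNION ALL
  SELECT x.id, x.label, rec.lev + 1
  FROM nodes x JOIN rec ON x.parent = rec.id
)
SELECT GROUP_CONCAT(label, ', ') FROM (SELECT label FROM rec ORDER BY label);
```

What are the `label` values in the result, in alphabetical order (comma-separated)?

n15, n19, n20, n32, n35, n9

Base: id=4 (n32) at lev 0.
Iteration 1: rows with parent in {4} -> n35 (id 5, lev 1), n20 (id 6, lev 1), n9 (id 9, lev 1).
Iteration 2: rows with parent in {5,6,9} -> n15 (id 7, lev 2), n19 (id 10, lev 2).
Iteration 3: no rows with parent in {7,10}; recursion stops.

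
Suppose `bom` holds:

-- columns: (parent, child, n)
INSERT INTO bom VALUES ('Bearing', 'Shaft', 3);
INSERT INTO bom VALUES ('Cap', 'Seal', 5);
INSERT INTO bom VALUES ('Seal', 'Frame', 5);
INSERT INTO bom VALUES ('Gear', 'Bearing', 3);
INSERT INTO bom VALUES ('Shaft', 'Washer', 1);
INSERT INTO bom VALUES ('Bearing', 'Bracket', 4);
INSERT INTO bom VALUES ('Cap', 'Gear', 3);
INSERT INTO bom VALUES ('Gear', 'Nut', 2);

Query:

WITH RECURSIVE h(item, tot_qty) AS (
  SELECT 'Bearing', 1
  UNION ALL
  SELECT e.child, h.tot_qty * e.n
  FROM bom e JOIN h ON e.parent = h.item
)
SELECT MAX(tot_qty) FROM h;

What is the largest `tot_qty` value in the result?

Base: (Bearing, tot_qty=1).
Iteration 1: components of {Bearing} -> Bracket = 1*4 = 4, Shaft = 1*3 = 3.
Iteration 2: components of {Bracket,Shaft} -> Washer = 3*1 = 3.
Iteration 3: no further components; recursion stops.
tot_qty values: 1, 3, 4, 3; the maximum is 4.

4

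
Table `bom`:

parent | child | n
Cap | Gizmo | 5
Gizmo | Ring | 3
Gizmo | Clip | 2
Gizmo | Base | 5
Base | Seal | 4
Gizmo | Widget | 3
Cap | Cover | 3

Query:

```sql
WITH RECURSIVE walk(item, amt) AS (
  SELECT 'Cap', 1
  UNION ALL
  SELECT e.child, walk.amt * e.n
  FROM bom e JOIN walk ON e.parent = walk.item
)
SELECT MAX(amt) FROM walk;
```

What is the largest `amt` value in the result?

100

Base: (Cap, amt=1).
Iteration 1: components of {Cap} -> Cover = 1*3 = 3, Gizmo = 1*5 = 5.
Iteration 2: components of {Cover,Gizmo} -> Base = 5*5 = 25, Clip = 5*2 = 10, Ring = 5*3 = 15, Widget = 5*3 = 15.
Iteration 3: components of {Base,Clip,Ring,Widget} -> Seal = 25*4 = 100.
Iteration 4: no further components; recursion stops.
amt values: 1, 5, 3, 15, 10, 25, 15, 100; the maximum is 100.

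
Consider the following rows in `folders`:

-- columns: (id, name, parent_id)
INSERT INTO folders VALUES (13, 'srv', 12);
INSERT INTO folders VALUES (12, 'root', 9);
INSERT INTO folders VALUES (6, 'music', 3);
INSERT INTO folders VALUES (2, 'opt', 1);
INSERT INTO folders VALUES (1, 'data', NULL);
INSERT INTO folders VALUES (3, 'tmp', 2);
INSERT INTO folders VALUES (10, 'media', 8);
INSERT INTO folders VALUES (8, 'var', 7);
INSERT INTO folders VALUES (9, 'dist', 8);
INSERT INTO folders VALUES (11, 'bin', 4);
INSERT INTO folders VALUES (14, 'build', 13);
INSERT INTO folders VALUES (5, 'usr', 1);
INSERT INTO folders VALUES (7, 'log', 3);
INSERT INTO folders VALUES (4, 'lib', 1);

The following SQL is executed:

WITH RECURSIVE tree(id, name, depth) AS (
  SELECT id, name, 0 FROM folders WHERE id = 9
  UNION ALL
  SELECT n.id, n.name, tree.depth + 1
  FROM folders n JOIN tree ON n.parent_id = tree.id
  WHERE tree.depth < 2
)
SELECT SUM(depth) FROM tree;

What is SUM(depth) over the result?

3

Base: id=9 (dist) at depth 0.
Iteration 1: rows with parent_id in {9} -> root (id 12, depth 1).
Iteration 2: rows with parent_id in {12} -> srv (id 13, depth 2).
Iteration 3: depth < 2 fails for all current rows; recursion stops.
SUM(depth) = 0 + 1 + 2 = 3.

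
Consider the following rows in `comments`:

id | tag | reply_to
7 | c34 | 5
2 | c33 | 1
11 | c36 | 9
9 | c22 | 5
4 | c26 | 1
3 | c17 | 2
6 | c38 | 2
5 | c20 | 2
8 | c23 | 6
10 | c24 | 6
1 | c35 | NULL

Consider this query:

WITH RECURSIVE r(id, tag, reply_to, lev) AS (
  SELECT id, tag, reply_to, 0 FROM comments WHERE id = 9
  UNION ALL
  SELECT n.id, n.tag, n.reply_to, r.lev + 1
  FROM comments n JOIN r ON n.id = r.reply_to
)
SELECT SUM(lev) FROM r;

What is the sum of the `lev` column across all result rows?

Base: id=9 (c22), reply_to=5, lev 0.
Iteration 1: join on id=5 -> c20 (id 5, reply_to=2, lev 1).
Iteration 2: join on id=2 -> c33 (id 2, reply_to=1, lev 2).
Iteration 3: join on id=1 -> c35 (id 1, reply_to=NULL, lev 3).
Iteration 4: reply_to is NULL; no match; recursion stops.
SUM(lev) = 0 + 1 + 2 + 3 = 6.

6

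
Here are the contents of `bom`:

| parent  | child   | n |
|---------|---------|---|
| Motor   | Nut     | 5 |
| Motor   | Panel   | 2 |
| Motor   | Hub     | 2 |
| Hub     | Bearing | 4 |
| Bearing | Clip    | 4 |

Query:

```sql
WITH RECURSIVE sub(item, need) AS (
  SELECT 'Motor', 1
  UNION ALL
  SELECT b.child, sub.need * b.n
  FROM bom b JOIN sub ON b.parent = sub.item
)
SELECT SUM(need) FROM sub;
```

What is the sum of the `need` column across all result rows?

50

Base: (Motor, need=1).
Iteration 1: components of {Motor} -> Hub = 1*2 = 2, Nut = 1*5 = 5, Panel = 1*2 = 2.
Iteration 2: components of {Hub,Nut,Panel} -> Bearing = 2*4 = 8.
Iteration 3: components of {Bearing} -> Clip = 8*4 = 32.
Iteration 4: no further components; recursion stops.
SUM(need) = 1 + 5 + 2 + 2 + 8 + 32 = 50.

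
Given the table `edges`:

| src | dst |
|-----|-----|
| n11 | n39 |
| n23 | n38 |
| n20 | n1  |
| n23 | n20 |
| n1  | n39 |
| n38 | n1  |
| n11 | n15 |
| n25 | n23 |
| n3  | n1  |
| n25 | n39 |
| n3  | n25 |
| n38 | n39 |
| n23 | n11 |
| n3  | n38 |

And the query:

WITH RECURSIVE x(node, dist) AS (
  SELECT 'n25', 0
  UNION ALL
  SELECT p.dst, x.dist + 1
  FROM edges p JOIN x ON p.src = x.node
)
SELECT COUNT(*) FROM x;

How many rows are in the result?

Base: (n25, dist=0).
Iteration 1: edges from {n25} -> (n23, dist=1), (n39, dist=1).
Iteration 2: edges from {n23,n39} -> (n11, dist=2), (n20, dist=2), (n38, dist=2).
Iteration 3: edges from {n11,n20,n38} -> (n1, dist=3) x2, (n15, dist=3), (n39, dist=3) x2. [UNION ALL keeps all 5 new rows, including repeats]
Iteration 4: edges from {n1,n15,n39} -> (n39, dist=4) x2. [UNION ALL keeps all 2 new rows, including repeats]
Iteration 5: no outgoing edges from {n39}; recursion stops.
Total rows emitted: 13.

13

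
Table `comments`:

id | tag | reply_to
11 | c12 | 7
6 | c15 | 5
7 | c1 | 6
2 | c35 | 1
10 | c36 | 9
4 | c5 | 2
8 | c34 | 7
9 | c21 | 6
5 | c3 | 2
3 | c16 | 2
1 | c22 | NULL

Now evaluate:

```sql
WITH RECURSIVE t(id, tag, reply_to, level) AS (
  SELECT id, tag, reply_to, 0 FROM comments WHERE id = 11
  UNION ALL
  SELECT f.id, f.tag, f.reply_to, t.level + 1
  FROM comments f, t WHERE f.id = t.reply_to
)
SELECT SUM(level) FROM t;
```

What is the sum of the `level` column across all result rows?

15

Base: id=11 (c12), reply_to=7, level 0.
Iteration 1: join on id=7 -> c1 (id 7, reply_to=6, level 1).
Iteration 2: join on id=6 -> c15 (id 6, reply_to=5, level 2).
Iteration 3: join on id=5 -> c3 (id 5, reply_to=2, level 3).
Iteration 4: join on id=2 -> c35 (id 2, reply_to=1, level 4).
Iteration 5: join on id=1 -> c22 (id 1, reply_to=NULL, level 5).
Iteration 6: reply_to is NULL; no match; recursion stops.
SUM(level) = 0 + 1 + 2 + 3 + 4 + 5 = 15.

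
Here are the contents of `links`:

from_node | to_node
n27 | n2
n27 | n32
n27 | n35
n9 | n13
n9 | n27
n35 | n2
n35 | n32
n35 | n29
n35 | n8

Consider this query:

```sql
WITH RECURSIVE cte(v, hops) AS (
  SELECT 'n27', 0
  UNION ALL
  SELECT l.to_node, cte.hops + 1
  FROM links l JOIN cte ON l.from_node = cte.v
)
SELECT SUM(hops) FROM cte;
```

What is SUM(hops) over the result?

Base: (n27, hops=0).
Iteration 1: edges from {n27} -> (n2, hops=1), (n32, hops=1), (n35, hops=1).
Iteration 2: edges from {n2,n32,n35} -> (n2, hops=2), (n29, hops=2), (n32, hops=2), (n8, hops=2).
Iteration 3: no outgoing edges from {n2,n29,n32,n8}; recursion stops.
SUM(hops) = 0 + 1 + 1 + 1 + 2 + 2 + 2 + 2 = 11.

11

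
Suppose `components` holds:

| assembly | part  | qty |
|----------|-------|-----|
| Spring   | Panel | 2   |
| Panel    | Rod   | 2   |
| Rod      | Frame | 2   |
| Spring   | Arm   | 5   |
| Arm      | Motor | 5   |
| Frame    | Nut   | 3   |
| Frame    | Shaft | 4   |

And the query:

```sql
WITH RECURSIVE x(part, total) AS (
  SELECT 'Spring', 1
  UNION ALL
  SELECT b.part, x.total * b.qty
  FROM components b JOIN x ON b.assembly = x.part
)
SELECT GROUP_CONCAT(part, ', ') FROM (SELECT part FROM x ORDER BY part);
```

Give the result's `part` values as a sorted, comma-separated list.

Base: (Spring, total=1).
Iteration 1: components of {Spring} -> Arm = 1*5 = 5, Panel = 1*2 = 2.
Iteration 2: components of {Arm,Panel} -> Motor = 5*5 = 25, Rod = 2*2 = 4.
Iteration 3: components of {Motor,Rod} -> Frame = 4*2 = 8.
Iteration 4: components of {Frame} -> Nut = 8*3 = 24, Shaft = 8*4 = 32.
Iteration 5: no further components; recursion stops.

Arm, Frame, Motor, Nut, Panel, Rod, Shaft, Spring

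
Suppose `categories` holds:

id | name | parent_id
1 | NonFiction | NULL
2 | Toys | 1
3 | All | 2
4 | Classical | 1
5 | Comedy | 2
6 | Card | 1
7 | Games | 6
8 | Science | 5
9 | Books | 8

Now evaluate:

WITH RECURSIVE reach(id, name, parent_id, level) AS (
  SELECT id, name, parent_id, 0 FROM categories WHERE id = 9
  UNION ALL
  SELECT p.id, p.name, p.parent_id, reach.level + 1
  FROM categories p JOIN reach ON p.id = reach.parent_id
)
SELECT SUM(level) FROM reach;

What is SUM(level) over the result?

10

Base: id=9 (Books), parent_id=8, level 0.
Iteration 1: join on id=8 -> Science (id 8, parent_id=5, level 1).
Iteration 2: join on id=5 -> Comedy (id 5, parent_id=2, level 2).
Iteration 3: join on id=2 -> Toys (id 2, parent_id=1, level 3).
Iteration 4: join on id=1 -> NonFiction (id 1, parent_id=NULL, level 4).
Iteration 5: parent_id is NULL; no match; recursion stops.
SUM(level) = 0 + 1 + 2 + 3 + 4 = 10.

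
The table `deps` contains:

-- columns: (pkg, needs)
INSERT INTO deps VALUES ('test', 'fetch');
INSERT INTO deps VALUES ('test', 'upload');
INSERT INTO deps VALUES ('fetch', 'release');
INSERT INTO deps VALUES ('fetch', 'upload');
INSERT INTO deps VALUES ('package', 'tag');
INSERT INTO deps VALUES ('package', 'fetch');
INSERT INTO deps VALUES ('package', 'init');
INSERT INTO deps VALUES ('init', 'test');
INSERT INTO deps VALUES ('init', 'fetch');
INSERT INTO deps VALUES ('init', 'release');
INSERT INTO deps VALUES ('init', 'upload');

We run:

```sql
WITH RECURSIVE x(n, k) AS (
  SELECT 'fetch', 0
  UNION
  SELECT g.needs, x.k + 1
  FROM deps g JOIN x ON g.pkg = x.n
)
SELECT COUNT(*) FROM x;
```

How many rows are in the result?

3

Base: (fetch, k=0).
Iteration 1: edges from {fetch} -> (release, k=1), (upload, k=1).
Iteration 2: no outgoing edges from {release,upload}; recursion stops.
Total rows emitted: 3.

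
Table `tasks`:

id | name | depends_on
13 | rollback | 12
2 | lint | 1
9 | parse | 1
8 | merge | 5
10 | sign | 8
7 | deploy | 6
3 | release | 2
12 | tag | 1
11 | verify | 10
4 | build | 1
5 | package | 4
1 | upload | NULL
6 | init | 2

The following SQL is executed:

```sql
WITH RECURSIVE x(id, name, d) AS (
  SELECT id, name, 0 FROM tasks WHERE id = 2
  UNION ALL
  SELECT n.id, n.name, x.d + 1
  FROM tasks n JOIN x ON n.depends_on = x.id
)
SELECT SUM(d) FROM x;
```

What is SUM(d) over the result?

4

Base: id=2 (lint) at d 0.
Iteration 1: rows with depends_on in {2} -> release (id 3, d 1), init (id 6, d 1).
Iteration 2: rows with depends_on in {3,6} -> deploy (id 7, d 2).
Iteration 3: no rows with depends_on in {7}; recursion stops.
SUM(d) = 0 + 1 + 1 + 2 = 4.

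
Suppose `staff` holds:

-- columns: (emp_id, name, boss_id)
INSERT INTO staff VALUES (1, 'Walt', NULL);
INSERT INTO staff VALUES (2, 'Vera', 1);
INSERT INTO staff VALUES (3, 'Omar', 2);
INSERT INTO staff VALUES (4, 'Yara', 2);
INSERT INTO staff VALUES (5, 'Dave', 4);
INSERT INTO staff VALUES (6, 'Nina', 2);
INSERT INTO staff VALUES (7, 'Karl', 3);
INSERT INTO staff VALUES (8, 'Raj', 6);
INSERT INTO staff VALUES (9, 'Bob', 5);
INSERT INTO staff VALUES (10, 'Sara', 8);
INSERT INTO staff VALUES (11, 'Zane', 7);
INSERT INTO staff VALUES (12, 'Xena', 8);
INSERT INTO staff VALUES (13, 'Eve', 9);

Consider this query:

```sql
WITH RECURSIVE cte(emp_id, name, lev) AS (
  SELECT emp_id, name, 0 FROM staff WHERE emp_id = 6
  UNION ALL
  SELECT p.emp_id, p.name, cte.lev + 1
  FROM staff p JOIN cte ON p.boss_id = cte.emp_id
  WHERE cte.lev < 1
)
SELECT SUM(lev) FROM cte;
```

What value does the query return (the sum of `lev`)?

1

Base: emp_id=6 (Nina) at lev 0.
Iteration 1: rows with boss_id in {6} -> Raj (id 8, lev 1).
Iteration 2: lev < 1 fails for all current rows; recursion stops.
SUM(lev) = 0 + 1 = 1.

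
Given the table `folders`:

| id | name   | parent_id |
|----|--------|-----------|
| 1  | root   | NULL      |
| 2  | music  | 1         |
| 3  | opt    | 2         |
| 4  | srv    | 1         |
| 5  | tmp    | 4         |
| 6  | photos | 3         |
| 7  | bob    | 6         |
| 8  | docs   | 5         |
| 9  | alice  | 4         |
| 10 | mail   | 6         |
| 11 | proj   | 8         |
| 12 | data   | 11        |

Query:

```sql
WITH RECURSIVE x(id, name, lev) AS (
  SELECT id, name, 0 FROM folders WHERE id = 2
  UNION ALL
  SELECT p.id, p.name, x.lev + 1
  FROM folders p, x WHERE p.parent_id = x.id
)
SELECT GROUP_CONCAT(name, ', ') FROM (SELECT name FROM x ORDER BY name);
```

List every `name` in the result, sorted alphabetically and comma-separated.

Base: id=2 (music) at lev 0.
Iteration 1: rows with parent_id in {2} -> opt (id 3, lev 1).
Iteration 2: rows with parent_id in {3} -> photos (id 6, lev 2).
Iteration 3: rows with parent_id in {6} -> bob (id 7, lev 3), mail (id 10, lev 3).
Iteration 4: no rows with parent_id in {7,10}; recursion stops.

bob, mail, music, opt, photos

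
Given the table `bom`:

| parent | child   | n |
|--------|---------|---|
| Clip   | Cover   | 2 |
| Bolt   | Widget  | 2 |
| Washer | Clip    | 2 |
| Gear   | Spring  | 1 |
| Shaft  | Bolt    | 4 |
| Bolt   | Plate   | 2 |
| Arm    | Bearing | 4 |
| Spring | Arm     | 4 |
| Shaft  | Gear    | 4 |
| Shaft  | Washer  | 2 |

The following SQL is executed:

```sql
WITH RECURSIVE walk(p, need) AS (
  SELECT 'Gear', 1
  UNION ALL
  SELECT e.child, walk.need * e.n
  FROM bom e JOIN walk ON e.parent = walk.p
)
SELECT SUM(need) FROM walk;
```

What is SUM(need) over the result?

Base: (Gear, need=1).
Iteration 1: components of {Gear} -> Spring = 1*1 = 1.
Iteration 2: components of {Spring} -> Arm = 1*4 = 4.
Iteration 3: components of {Arm} -> Bearing = 4*4 = 16.
Iteration 4: no further components; recursion stops.
SUM(need) = 1 + 1 + 4 + 16 = 22.

22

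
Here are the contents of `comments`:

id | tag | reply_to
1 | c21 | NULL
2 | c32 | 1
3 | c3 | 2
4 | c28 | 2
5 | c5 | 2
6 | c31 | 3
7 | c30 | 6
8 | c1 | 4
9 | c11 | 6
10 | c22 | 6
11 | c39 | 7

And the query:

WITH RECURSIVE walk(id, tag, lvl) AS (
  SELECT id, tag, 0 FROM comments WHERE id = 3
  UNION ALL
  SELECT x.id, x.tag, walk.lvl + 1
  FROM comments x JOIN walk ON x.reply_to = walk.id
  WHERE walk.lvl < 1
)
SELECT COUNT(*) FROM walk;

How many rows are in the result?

Base: id=3 (c3) at lvl 0.
Iteration 1: rows with reply_to in {3} -> c31 (id 6, lvl 1).
Iteration 2: lvl < 1 fails for all current rows; recursion stops.
Total rows emitted: 2.

2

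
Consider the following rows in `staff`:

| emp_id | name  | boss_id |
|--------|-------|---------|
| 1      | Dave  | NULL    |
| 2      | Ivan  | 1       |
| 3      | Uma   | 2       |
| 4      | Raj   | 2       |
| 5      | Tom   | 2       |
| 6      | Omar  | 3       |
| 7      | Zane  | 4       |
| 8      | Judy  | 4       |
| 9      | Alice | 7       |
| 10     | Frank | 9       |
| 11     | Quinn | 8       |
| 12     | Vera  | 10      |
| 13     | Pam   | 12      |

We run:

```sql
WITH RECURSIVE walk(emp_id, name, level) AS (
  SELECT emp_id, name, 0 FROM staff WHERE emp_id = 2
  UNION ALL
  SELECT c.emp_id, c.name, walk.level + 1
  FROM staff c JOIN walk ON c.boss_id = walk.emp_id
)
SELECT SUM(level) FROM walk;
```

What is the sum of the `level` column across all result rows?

30

Base: emp_id=2 (Ivan) at level 0.
Iteration 1: rows with boss_id in {2} -> Uma (id 3, level 1), Raj (id 4, level 1), Tom (id 5, level 1).
Iteration 2: rows with boss_id in {3,4,5} -> Omar (id 6, level 2), Zane (id 7, level 2), Judy (id 8, level 2).
Iteration 3: rows with boss_id in {6,7,8} -> Alice (id 9, level 3), Quinn (id 11, level 3).
Iteration 4: rows with boss_id in {9,11} -> Frank (id 10, level 4).
Iteration 5: rows with boss_id in {10} -> Vera (id 12, level 5).
Iteration 6: rows with boss_id in {12} -> Pam (id 13, level 6).
Iteration 7: no rows with boss_id in {13}; recursion stops.
SUM(level) = 0 + 1 + 1 + 1 + 2 + 2 + 2 + 3 + 3 + 4 + 5 + 6 = 30.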